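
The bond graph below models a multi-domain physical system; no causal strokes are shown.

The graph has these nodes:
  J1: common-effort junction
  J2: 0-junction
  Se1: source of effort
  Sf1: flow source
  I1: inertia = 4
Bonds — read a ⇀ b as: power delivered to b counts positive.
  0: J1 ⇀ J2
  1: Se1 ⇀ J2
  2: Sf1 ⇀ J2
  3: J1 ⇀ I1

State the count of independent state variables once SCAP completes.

β1 stroke→J2  (source Se1 imposes e)
β2 stroke→Sf1  (Sf1: flow source, stroke at near end)
β0 stroke→J1  (J2: bond 1 brought effort, rest push out)
β3 stroke→I1  (0-jn J1 has e-setter on 0)

1  (I1 all integral)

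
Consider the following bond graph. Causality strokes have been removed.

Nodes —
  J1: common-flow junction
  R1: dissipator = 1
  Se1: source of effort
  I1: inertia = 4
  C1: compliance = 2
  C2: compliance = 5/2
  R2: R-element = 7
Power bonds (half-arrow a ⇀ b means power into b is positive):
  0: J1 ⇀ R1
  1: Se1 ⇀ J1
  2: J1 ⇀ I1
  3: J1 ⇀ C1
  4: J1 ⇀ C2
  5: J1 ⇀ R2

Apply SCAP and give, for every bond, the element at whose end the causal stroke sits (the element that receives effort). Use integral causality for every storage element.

#0 stroke→J1
#1 stroke→J1
#2 stroke→I1
#3 stroke→J1
#4 stroke→J1
#5 stroke→J1

bond 1 stroke→J1  (source Se1 imposes e)
bond 2 stroke→I1  (I1: I, integral causality)
bond 0 stroke→J1  (common-f at J1 fixed by 2)
bond 3 stroke→J1  (1-jn J1 has f-setter on 2)
bond 4 stroke→J1  (J1: bond 2 brought flow, rest push out)
bond 5 stroke→J1  (J1 flow already set via bond 2)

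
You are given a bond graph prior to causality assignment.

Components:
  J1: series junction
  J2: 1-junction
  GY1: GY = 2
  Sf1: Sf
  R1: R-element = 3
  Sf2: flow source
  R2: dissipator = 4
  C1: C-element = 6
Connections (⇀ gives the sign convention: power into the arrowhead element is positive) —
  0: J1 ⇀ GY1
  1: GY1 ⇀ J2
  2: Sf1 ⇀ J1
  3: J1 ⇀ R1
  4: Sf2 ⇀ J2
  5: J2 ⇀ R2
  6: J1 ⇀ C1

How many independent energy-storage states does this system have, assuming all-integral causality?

1  (C1 all integral)

bond 2 →Sf1  (Sf1 fixes flow; stroke at Sf1)
bond 4 →Sf2  (Sf2 (Sf) sets flow on bond)
bond 0 →J1  (J1 flow already set via bond 2)
bond 3 →J1  (J1: bond 2 brought flow, rest push out)
bond 6 →J1  (J1 flow already set via bond 2)
bond 1 →J2  (1-jn J2 has f-setter on 4)
bond 5 →J2  (J2 flow already set via bond 4)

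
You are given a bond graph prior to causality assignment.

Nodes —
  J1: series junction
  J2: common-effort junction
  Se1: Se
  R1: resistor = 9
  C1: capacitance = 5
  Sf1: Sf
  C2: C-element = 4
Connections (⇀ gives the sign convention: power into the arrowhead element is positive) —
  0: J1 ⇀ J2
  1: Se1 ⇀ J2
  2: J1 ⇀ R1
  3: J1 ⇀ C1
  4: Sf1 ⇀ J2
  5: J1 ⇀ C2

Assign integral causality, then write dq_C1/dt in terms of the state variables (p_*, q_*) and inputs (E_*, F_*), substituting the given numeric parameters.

dq_C1/dt = -E_Se1/9 - q_C1/45 - q_C2/36

#1 →J2  (Se1 (Se) sets effort on bond)
#4 →Sf1  (Sf1 (Sf) sets flow on bond)
#0 →J1  (J2 effort already set via bond 1)
#3 →J1  (C1 outputs effort q/C1)
#5 →J1  (C2: C, integral causality)
#2 →R1  (only one flow-in slot at J1)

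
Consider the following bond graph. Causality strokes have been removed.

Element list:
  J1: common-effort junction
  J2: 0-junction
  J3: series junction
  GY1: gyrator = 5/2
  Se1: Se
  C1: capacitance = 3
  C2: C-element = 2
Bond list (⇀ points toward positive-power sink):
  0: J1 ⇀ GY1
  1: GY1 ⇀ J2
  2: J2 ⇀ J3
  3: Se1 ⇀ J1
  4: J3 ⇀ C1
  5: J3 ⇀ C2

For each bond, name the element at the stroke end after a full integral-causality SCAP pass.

b3 |J1  (Se1 (Se) sets effort on bond)
b0 |GY1  (0-jn J1 has e-setter on 3)
b1 |GY1  (GY GY1: same side as bond 0)
b2 |J2  (closing 0-jn rule on J2)
b4 |J3  (J3 flow already set via bond 2)
b5 |J3  (common-f at J3 fixed by 2)

#0 stroke at GY1
#1 stroke at GY1
#2 stroke at J2
#3 stroke at J1
#4 stroke at J3
#5 stroke at J3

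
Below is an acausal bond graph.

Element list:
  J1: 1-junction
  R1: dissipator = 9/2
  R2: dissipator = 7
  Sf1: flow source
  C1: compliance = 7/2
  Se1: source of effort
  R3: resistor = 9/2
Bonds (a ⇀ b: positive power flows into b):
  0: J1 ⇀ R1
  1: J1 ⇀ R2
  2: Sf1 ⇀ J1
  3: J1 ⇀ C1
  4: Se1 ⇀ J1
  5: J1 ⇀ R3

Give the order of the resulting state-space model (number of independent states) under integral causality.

1  (C1 all integral)

#2 |Sf1  (Sf1 (Sf) sets flow on bond)
#4 |J1  (Se1 (Se) sets effort on bond)
#0 |J1  (J1: bond 2 brought flow, rest push out)
#1 |J1  (1-jn J1 has f-setter on 2)
#3 |J1  (1-jn J1 has f-setter on 2)
#5 |J1  (J1 flow already set via bond 2)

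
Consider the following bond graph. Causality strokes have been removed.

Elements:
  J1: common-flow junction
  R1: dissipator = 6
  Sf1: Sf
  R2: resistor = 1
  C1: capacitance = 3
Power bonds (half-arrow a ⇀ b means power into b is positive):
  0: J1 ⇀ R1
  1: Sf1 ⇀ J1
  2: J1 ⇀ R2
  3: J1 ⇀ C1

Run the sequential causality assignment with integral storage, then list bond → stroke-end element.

b0 |J1
b1 |Sf1
b2 |J1
b3 |J1

β1 |Sf1  (Sf1: flow source, stroke at near end)
β0 |J1  (common-f at J1 fixed by 1)
β2 |J1  (common-f at J1 fixed by 1)
β3 |J1  (J1: bond 1 brought flow, rest push out)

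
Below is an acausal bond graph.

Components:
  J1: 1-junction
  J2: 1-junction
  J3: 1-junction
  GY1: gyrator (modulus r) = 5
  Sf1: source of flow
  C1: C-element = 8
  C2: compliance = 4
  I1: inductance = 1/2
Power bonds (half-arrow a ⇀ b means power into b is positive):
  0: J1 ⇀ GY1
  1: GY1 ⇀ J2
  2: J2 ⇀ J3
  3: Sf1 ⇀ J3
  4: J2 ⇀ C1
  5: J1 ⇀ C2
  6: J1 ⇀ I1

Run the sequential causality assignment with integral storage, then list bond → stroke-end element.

bond 3 →Sf1  (source Sf1 imposes f)
bond 2 →J3  (J3 flow already set via bond 3)
bond 1 →J2  (J2: bond 2 brought flow, rest push out)
bond 4 →J2  (J2: bond 2 brought flow, rest push out)
bond 0 →J1  (GY GY1: same side as bond 1)
bond 5 →J1  (prefer integral on C2)
bond 6 →I1  (only one flow-in slot at J1)

bond 0 stroke at J1
bond 1 stroke at J2
bond 2 stroke at J3
bond 3 stroke at Sf1
bond 4 stroke at J2
bond 5 stroke at J1
bond 6 stroke at I1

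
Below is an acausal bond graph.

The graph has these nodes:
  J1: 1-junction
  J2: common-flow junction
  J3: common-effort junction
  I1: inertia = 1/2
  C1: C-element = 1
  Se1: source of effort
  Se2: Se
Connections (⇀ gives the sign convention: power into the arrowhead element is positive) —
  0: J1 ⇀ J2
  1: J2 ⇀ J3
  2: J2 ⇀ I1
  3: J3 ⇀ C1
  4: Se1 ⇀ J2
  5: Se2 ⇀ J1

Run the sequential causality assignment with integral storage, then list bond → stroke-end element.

b4 →J2  (source Se1 imposes e)
b5 →J1  (Se2 fixes effort; stroke away)
b0 →J2  (J1 needs exactly one f-in)
b2 →I1  (prefer integral on I1)
b1 →J2  (common-f at J2 fixed by 2)
b3 →J3  (J3: last free bond brings effort in)

#0 →J2
#1 →J2
#2 →I1
#3 →J3
#4 →J2
#5 →J1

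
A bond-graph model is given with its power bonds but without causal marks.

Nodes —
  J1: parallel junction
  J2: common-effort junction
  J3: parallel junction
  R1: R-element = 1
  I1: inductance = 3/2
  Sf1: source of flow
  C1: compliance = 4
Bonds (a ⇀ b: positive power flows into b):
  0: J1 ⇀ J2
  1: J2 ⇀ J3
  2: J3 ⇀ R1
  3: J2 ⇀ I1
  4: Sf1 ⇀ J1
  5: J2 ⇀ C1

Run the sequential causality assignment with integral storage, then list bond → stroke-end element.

b4 →Sf1  (Sf1 (Sf) sets flow on bond)
b0 →J1  (only one effort-in slot at J1)
b3 →I1  (I1: I, integral causality)
b5 →J2  (prefer integral on C1)
b1 →J3  (J2: bond 5 brought effort, rest push out)
b2 →R1  (0-jn J3 has e-setter on 1)

bond 0 stroke at J1
bond 1 stroke at J3
bond 2 stroke at R1
bond 3 stroke at I1
bond 4 stroke at Sf1
bond 5 stroke at J2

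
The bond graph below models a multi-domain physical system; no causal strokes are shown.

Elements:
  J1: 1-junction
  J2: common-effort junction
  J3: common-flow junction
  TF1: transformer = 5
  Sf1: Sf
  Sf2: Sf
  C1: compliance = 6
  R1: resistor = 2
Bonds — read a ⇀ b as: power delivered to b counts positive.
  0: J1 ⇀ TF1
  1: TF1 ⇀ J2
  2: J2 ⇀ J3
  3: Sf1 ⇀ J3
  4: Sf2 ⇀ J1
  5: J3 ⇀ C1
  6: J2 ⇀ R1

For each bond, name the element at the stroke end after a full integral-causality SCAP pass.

β0 stroke at J1
β1 stroke at TF1
β2 stroke at J3
β3 stroke at Sf1
β4 stroke at Sf2
β5 stroke at J3
β6 stroke at J2

bond 3 →Sf1  (Sf1 (Sf) sets flow on bond)
bond 4 →Sf2  (Sf2: flow source, stroke at near end)
bond 0 →J1  (J1: bond 4 brought flow, rest push out)
bond 2 →J3  (J3: bond 3 brought flow, rest push out)
bond 5 →J3  (common-f at J3 fixed by 3)
bond 1 →TF1  (through TF1, causality passes straight; one stroke at TF1)
bond 6 →J2  (J2 needs exactly one e-in)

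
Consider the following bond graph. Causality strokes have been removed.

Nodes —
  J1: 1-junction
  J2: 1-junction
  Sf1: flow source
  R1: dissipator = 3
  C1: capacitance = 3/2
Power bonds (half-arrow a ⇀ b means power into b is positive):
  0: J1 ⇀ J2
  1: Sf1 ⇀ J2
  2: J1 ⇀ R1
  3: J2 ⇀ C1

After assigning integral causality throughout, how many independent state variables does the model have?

bond 1 |Sf1  (source Sf1 imposes f)
bond 0 |J2  (J2: bond 1 brought flow, rest push out)
bond 3 |J2  (J2 flow already set via bond 1)
bond 2 |J1  (J1: bond 0 brought flow, rest push out)

1  (C1 all integral)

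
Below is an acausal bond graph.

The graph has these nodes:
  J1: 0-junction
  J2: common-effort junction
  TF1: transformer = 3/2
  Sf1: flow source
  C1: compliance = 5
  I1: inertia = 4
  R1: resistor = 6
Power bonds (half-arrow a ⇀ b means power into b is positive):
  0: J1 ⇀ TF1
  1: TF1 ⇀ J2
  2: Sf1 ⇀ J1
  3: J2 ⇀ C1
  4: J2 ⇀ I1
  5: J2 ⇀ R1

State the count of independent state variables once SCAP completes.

bond 2 |Sf1  (Sf1 fixes flow; stroke at Sf1)
bond 0 |J1  (J1: last free bond brings effort in)
bond 1 |TF1  (TF1 one-in-one-out from 0)
bond 3 |J2  (C1 outputs effort q/C1)
bond 4 |I1  (common-e at J2 fixed by 3)
bond 5 |R1  (common-e at J2 fixed by 3)

2  (C1, I1 all integral)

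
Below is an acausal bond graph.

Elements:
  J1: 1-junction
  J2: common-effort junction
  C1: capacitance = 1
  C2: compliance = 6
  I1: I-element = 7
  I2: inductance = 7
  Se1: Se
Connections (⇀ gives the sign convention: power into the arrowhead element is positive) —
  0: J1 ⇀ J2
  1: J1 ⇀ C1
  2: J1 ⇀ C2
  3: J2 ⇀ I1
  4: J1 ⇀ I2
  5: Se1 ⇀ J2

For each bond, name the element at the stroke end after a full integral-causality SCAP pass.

bond 0 stroke→J1
bond 1 stroke→J1
bond 2 stroke→J1
bond 3 stroke→I1
bond 4 stroke→I2
bond 5 stroke→J2

β5 |J2  (source Se1 imposes e)
β0 |J1  (J2 effort already set via bond 5)
β3 |I1  (J2: bond 5 brought effort, rest push out)
β1 |J1  (prefer integral on C1)
β2 |J1  (C2: C, integral causality)
β4 |I2  (J1: last free bond brings flow in)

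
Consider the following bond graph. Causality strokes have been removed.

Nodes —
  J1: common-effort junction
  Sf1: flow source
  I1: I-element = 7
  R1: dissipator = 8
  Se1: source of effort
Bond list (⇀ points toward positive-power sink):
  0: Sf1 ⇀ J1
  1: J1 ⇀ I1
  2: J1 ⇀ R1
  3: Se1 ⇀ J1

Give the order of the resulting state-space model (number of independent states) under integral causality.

#0 |Sf1  (Sf1: flow source, stroke at near end)
#3 |J1  (Se1: effort source, stroke at far end)
#1 |I1  (common-e at J1 fixed by 3)
#2 |R1  (common-e at J1 fixed by 3)

1  (I1 all integral)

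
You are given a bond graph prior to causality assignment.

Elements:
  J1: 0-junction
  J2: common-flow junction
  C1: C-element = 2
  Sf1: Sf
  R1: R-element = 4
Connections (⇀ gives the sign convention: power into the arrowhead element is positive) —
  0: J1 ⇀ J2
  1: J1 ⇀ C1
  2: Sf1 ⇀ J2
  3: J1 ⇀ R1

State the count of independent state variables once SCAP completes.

β2 stroke→Sf1  (Sf1: flow source, stroke at near end)
β0 stroke→J2  (J2: bond 2 brought flow, rest push out)
β1 stroke→J1  (C1 integral (e out))
β3 stroke→R1  (J1 effort already set via bond 1)

1  (C1 all integral)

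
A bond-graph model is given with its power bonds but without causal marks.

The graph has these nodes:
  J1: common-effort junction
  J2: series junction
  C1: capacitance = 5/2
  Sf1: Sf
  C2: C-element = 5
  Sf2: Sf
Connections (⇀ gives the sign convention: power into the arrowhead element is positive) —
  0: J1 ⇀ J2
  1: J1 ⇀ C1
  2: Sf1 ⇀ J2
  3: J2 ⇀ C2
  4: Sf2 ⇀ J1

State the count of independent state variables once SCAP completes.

#2 |Sf1  (source Sf1 imposes f)
#4 |Sf2  (source Sf2 imposes f)
#0 |J2  (common-f at J2 fixed by 2)
#3 |J2  (J2: bond 2 brought flow, rest push out)
#1 |J1  (closing 0-jn rule on J1)

2  (C1, C2 all integral)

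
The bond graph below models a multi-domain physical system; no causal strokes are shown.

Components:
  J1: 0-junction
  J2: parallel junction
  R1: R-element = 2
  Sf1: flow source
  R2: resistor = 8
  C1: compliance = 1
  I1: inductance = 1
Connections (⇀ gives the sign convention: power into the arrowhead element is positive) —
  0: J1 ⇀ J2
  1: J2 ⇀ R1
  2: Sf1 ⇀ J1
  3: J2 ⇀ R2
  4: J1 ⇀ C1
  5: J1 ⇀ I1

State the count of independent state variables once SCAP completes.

β2 stroke→Sf1  (Sf1 fixes flow; stroke at Sf1)
β4 stroke→J1  (C1: C, integral causality)
β0 stroke→J2  (0-jn J1 has e-setter on 4)
β5 stroke→I1  (common-e at J1 fixed by 4)
β1 stroke→R1  (common-e at J2 fixed by 0)
β3 stroke→R2  (0-jn J2 has e-setter on 0)

2  (C1, I1 all integral)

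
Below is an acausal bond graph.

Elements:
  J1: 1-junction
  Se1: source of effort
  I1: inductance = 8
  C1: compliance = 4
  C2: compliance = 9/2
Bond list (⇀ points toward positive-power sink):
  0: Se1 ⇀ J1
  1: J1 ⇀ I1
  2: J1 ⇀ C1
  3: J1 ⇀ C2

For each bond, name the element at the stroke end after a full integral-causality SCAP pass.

#0 →J1  (source Se1 imposes e)
#1 →I1  (I1: I, integral causality)
#2 →J1  (J1 flow already set via bond 1)
#3 →J1  (J1 flow already set via bond 1)

bond 0 →J1
bond 1 →I1
bond 2 →J1
bond 3 →J1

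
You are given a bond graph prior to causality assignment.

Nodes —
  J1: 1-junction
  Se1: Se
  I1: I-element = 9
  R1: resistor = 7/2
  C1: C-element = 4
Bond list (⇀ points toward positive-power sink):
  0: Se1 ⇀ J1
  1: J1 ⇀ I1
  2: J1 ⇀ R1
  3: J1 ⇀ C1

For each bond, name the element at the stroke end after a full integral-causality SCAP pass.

#0 →J1  (Se1: effort source, stroke at far end)
#1 →I1  (I1: I, integral causality)
#2 →J1  (J1: bond 1 brought flow, rest push out)
#3 →J1  (J1 flow already set via bond 1)

#0 stroke at J1
#1 stroke at I1
#2 stroke at J1
#3 stroke at J1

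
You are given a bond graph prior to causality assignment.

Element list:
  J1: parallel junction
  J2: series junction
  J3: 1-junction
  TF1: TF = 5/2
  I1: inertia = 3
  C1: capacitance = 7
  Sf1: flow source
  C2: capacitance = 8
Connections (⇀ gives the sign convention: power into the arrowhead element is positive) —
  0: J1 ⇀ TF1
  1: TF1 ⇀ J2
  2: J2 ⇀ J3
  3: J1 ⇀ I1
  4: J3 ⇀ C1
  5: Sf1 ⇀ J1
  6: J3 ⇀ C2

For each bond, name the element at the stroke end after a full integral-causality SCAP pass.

#5 stroke at Sf1  (Sf1: flow source, stroke at near end)
#3 stroke at I1  (I1: I, integral causality)
#0 stroke at J1  (only one effort-in slot at J1)
#1 stroke at TF1  (TF1: transformer flips bond 0)
#2 stroke at J2  (1-jn J2 has f-setter on 1)
#4 stroke at J3  (1-jn J3 has f-setter on 2)
#6 stroke at J3  (1-jn J3 has f-setter on 2)

b0 →J1
b1 →TF1
b2 →J2
b3 →I1
b4 →J3
b5 →Sf1
b6 →J3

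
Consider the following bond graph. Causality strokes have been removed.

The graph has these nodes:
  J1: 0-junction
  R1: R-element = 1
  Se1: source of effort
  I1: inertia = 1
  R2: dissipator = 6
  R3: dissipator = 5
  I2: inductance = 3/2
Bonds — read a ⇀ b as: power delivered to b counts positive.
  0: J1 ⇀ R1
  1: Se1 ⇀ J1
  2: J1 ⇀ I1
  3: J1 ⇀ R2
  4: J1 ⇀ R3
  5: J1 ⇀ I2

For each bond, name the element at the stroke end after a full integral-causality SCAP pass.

#0 →R1
#1 →J1
#2 →I1
#3 →R2
#4 →R3
#5 →I2

b1 stroke→J1  (source Se1 imposes e)
b0 stroke→R1  (0-jn J1 has e-setter on 1)
b2 stroke→I1  (J1: bond 1 brought effort, rest push out)
b3 stroke→R2  (common-e at J1 fixed by 1)
b4 stroke→R3  (0-jn J1 has e-setter on 1)
b5 stroke→I2  (common-e at J1 fixed by 1)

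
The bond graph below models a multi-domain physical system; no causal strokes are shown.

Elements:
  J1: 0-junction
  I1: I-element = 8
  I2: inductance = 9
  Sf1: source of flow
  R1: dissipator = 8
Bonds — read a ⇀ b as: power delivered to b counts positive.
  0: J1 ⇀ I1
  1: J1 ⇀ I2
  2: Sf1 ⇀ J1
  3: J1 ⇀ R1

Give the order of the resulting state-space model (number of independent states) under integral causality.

2  (I1, I2 all integral)

#2 stroke at Sf1  (Sf1: flow source, stroke at near end)
#0 stroke at I1  (I1: I, integral causality)
#1 stroke at I2  (I2 outputs flow p/I2)
#3 stroke at J1  (only one effort-in slot at J1)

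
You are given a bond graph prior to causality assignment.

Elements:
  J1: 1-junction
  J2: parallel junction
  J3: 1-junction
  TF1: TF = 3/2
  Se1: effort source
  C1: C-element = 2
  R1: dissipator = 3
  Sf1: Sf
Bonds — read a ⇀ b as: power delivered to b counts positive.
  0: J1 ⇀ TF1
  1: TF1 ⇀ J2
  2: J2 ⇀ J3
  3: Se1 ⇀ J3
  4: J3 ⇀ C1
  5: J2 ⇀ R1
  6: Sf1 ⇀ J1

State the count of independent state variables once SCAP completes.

bond 3 stroke→J3  (Se1: effort source, stroke at far end)
bond 6 stroke→Sf1  (source Sf1 imposes f)
bond 0 stroke→J1  (common-f at J1 fixed by 6)
bond 1 stroke→TF1  (TF1 one-in-one-out from 0)
bond 4 stroke→J3  (C1 integral (e out))
bond 2 stroke→J2  (J3 needs exactly one f-in)
bond 5 stroke→R1  (0-jn J2 has e-setter on 2)

1  (C1 all integral)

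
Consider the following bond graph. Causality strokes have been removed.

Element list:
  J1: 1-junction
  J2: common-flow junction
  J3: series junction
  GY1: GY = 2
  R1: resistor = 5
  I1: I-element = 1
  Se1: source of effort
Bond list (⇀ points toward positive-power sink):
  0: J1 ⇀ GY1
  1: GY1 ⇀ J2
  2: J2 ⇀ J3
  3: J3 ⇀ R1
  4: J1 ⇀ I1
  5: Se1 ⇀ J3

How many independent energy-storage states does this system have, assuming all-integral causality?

1  (I1 all integral)

bond 5 →J3  (Se1: effort source, stroke at far end)
bond 4 →I1  (I1 integral (f out))
bond 0 →J1  (1-jn J1 has f-setter on 4)
bond 1 →J2  (GY1: gyrator matches bond 0)
bond 2 →J3  (J2: last free bond brings flow in)
bond 3 →R1  (J3: last free bond brings flow in)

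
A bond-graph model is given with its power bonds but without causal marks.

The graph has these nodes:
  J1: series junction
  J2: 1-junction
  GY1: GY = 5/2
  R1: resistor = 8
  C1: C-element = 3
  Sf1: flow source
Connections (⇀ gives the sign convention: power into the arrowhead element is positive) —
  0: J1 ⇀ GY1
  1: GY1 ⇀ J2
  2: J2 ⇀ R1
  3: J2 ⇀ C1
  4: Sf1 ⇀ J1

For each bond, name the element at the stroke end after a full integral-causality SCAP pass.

β4 |Sf1  (Sf1 (Sf) sets flow on bond)
β0 |J1  (1-jn J1 has f-setter on 4)
β1 |J2  (GY GY1: same side as bond 0)
β3 |J2  (prefer integral on C1)
β2 |R1  (J2: last free bond brings flow in)

bond 0 stroke at J1
bond 1 stroke at J2
bond 2 stroke at R1
bond 3 stroke at J2
bond 4 stroke at Sf1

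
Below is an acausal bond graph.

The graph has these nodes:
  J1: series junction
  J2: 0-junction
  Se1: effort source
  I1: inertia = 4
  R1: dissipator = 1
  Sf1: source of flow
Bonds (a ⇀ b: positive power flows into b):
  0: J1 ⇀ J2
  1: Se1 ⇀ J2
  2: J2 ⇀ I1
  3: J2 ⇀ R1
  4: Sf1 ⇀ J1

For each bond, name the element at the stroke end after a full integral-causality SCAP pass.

bond 1 |J2  (Se1: effort source, stroke at far end)
bond 4 |Sf1  (source Sf1 imposes f)
bond 0 |J1  (common-f at J1 fixed by 4)
bond 2 |I1  (0-jn J2 has e-setter on 1)
bond 3 |R1  (J2 effort already set via bond 1)

bond 0 stroke at J1
bond 1 stroke at J2
bond 2 stroke at I1
bond 3 stroke at R1
bond 4 stroke at Sf1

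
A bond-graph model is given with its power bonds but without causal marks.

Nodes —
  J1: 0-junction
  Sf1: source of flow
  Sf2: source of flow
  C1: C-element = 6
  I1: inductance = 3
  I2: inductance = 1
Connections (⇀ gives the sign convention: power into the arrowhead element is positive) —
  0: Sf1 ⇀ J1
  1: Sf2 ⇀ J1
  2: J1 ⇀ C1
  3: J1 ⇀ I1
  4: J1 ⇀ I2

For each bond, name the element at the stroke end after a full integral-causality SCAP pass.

bond 0 |Sf1  (Sf1 fixes flow; stroke at Sf1)
bond 1 |Sf2  (Sf2: flow source, stroke at near end)
bond 2 |J1  (C1 outputs effort q/C1)
bond 3 |I1  (J1 effort already set via bond 2)
bond 4 |I2  (J1 effort already set via bond 2)

#0 stroke at Sf1
#1 stroke at Sf2
#2 stroke at J1
#3 stroke at I1
#4 stroke at I2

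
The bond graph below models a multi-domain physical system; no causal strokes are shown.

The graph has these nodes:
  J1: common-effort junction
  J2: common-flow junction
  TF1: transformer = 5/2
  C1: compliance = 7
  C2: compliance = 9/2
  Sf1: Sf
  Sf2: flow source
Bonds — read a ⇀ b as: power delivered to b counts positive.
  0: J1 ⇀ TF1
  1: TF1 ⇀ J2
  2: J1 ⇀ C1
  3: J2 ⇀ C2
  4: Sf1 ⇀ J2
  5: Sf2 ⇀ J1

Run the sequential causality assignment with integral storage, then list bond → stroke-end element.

bond 0 stroke→TF1
bond 1 stroke→J2
bond 2 stroke→J1
bond 3 stroke→J2
bond 4 stroke→Sf1
bond 5 stroke→Sf2

#4 stroke→Sf1  (Sf1: flow source, stroke at near end)
#5 stroke→Sf2  (Sf2 (Sf) sets flow on bond)
#1 stroke→J2  (J2 flow already set via bond 4)
#3 stroke→J2  (common-f at J2 fixed by 4)
#0 stroke→TF1  (TF1: transformer flips bond 1)
#2 stroke→J1  (J1: last free bond brings effort in)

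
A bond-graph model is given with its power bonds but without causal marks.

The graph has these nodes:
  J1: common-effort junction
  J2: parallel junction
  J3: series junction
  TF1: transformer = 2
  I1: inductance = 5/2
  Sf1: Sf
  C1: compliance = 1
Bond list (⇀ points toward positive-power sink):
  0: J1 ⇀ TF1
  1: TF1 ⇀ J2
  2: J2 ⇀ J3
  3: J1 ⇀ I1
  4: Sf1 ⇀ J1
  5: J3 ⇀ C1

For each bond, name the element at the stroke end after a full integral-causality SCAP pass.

#0 →J1
#1 →TF1
#2 →J2
#3 →I1
#4 →Sf1
#5 →J3

#4 stroke at Sf1  (Sf1 (Sf) sets flow on bond)
#3 stroke at I1  (I1 outputs flow p/I1)
#0 stroke at J1  (closing 0-jn rule on J1)
#1 stroke at TF1  (TF TF1: opposite of bond 0)
#2 stroke at J2  (closing 0-jn rule on J2)
#5 stroke at J3  (J3 flow already set via bond 2)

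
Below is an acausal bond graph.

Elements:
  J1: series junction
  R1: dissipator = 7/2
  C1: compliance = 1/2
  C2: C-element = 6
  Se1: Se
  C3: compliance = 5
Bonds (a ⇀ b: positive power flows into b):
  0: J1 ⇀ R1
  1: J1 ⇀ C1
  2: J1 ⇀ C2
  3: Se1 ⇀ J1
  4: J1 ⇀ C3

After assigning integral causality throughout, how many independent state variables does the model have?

3  (C1, C2, C3 all integral)

β3 stroke→J1  (Se1 fixes effort; stroke away)
β1 stroke→J1  (C1 outputs effort q/C1)
β2 stroke→J1  (prefer integral on C2)
β4 stroke→J1  (C3 outputs effort q/C3)
β0 stroke→R1  (only one flow-in slot at J1)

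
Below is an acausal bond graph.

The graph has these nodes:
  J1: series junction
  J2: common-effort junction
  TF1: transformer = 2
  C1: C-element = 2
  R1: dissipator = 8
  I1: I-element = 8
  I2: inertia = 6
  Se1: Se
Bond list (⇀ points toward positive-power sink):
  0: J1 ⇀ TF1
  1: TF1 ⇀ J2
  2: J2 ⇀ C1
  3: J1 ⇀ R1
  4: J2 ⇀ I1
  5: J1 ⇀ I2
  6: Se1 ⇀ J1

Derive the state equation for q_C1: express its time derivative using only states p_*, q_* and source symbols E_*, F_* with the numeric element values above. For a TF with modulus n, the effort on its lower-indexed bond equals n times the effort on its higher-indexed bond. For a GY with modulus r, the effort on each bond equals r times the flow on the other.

bond 6 |J1  (Se1: effort source, stroke at far end)
bond 2 |J2  (C1 integral (e out))
bond 1 |TF1  (J2 effort already set via bond 2)
bond 4 |I1  (J2: bond 2 brought effort, rest push out)
bond 0 |J1  (through TF1, causality passes straight; one stroke at TF1)
bond 5 |I2  (I2 integral (f out))
bond 3 |J1  (1-jn J1 has f-setter on 5)

dq_C1/dt = -p_I1/8 + p_I2/3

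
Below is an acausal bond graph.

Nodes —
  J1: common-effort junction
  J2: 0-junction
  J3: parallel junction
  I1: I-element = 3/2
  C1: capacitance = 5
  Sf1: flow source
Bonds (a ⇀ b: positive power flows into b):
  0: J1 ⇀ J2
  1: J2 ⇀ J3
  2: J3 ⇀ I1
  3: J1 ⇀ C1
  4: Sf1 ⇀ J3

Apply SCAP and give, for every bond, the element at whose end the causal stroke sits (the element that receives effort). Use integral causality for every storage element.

b4 stroke at Sf1  (Sf1 fixes flow; stroke at Sf1)
b2 stroke at I1  (I1 integral (f out))
b1 stroke at J3  (J3 needs exactly one e-in)
b0 stroke at J2  (only one effort-in slot at J2)
b3 stroke at J1  (closing 0-jn rule on J1)

bond 0 stroke→J2
bond 1 stroke→J3
bond 2 stroke→I1
bond 3 stroke→J1
bond 4 stroke→Sf1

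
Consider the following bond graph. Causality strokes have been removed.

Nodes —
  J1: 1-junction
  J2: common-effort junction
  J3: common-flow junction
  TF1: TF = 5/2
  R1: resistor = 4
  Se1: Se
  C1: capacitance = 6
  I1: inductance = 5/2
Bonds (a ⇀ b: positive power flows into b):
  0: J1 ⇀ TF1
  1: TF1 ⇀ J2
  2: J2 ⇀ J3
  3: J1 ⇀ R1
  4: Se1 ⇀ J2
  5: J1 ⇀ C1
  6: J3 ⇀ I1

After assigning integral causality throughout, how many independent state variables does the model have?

b4 stroke at J2  (Se1 (Se) sets effort on bond)
b1 stroke at TF1  (common-e at J2 fixed by 4)
b2 stroke at J3  (J2 effort already set via bond 4)
b6 stroke at I1  (only one flow-in slot at J3)
b0 stroke at J1  (through TF1, causality passes straight; one stroke at TF1)
b5 stroke at J1  (C1 outputs effort q/C1)
b3 stroke at R1  (only one flow-in slot at J1)

2  (C1, I1 all integral)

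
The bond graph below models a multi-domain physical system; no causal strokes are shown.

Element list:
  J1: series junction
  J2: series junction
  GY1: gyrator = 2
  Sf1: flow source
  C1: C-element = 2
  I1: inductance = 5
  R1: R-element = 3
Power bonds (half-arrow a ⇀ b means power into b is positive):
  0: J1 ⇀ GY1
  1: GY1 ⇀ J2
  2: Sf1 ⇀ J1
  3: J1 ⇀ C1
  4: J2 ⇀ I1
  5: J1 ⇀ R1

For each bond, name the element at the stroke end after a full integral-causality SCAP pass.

β0 stroke→J1
β1 stroke→J2
β2 stroke→Sf1
β3 stroke→J1
β4 stroke→I1
β5 stroke→J1

β2 stroke at Sf1  (Sf1: flow source, stroke at near end)
β0 stroke at J1  (common-f at J1 fixed by 2)
β3 stroke at J1  (J1: bond 2 brought flow, rest push out)
β5 stroke at J1  (J1: bond 2 brought flow, rest push out)
β1 stroke at J2  (GY GY1: same side as bond 0)
β4 stroke at I1  (J2 needs exactly one f-in)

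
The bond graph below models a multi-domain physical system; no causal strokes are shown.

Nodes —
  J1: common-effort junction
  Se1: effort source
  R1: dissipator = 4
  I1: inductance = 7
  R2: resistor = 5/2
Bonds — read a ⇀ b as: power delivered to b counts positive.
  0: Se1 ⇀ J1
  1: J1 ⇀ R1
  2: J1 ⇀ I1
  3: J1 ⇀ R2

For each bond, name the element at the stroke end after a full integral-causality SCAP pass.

#0 stroke→J1  (Se1: effort source, stroke at far end)
#1 stroke→R1  (J1 effort already set via bond 0)
#2 stroke→I1  (J1: bond 0 brought effort, rest push out)
#3 stroke→R2  (0-jn J1 has e-setter on 0)

#0 →J1
#1 →R1
#2 →I1
#3 →R2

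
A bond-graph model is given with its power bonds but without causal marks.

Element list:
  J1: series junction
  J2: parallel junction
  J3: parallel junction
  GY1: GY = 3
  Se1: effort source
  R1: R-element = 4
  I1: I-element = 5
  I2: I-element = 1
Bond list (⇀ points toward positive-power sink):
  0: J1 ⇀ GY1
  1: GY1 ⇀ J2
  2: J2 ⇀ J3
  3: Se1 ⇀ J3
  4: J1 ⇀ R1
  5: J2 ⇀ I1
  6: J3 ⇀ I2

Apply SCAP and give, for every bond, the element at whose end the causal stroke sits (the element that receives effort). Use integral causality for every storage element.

bond 3 stroke at J3  (Se1: effort source, stroke at far end)
bond 2 stroke at J2  (J3: bond 3 brought effort, rest push out)
bond 6 stroke at I2  (J3 effort already set via bond 3)
bond 1 stroke at GY1  (0-jn J2 has e-setter on 2)
bond 5 stroke at I1  (common-e at J2 fixed by 2)
bond 0 stroke at GY1  (GY GY1: same side as bond 1)
bond 4 stroke at J1  (J1: bond 0 brought flow, rest push out)

bond 0 |GY1
bond 1 |GY1
bond 2 |J2
bond 3 |J3
bond 4 |J1
bond 5 |I1
bond 6 |I2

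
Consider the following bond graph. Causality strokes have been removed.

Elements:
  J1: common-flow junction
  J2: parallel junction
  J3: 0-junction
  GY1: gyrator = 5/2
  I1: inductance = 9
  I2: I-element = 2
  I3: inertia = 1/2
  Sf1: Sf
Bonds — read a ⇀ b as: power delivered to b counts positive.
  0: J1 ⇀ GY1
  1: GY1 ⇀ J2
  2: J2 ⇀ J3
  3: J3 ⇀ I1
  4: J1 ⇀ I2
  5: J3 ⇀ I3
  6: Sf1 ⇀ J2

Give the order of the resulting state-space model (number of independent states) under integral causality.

bond 6 stroke at Sf1  (Sf1 (Sf) sets flow on bond)
bond 3 stroke at I1  (I1 integral (f out))
bond 4 stroke at I2  (I2 integral (f out))
bond 0 stroke at J1  (1-jn J1 has f-setter on 4)
bond 1 stroke at J2  (GY1 both-in/both-out from 0)
bond 2 stroke at J3  (J2 effort already set via bond 1)
bond 5 stroke at I3  (J3: bond 2 brought effort, rest push out)

3  (I1, I2, I3 all integral)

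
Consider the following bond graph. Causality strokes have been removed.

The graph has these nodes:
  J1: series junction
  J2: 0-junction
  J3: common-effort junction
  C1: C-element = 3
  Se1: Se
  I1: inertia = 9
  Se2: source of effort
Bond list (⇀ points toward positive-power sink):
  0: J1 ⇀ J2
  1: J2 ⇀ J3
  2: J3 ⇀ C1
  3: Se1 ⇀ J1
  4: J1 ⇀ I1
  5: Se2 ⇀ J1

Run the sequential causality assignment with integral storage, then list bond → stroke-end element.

#0 →J1
#1 →J2
#2 →J3
#3 →J1
#4 →I1
#5 →J1

b3 stroke→J1  (Se1 fixes effort; stroke away)
b5 stroke→J1  (source Se2 imposes e)
b2 stroke→J3  (C1 outputs effort q/C1)
b1 stroke→J2  (0-jn J3 has e-setter on 2)
b0 stroke→J1  (0-jn J2 has e-setter on 1)
b4 stroke→I1  (closing 1-jn rule on J1)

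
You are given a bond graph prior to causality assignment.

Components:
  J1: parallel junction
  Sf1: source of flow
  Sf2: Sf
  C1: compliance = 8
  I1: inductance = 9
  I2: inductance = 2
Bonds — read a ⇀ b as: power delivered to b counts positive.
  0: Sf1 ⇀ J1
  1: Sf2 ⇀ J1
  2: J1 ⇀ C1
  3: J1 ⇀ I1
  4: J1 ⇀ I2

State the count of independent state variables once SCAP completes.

bond 0 stroke at Sf1  (Sf1 fixes flow; stroke at Sf1)
bond 1 stroke at Sf2  (Sf2 fixes flow; stroke at Sf2)
bond 2 stroke at J1  (prefer integral on C1)
bond 3 stroke at I1  (common-e at J1 fixed by 2)
bond 4 stroke at I2  (J1 effort already set via bond 2)

3  (C1, I1, I2 all integral)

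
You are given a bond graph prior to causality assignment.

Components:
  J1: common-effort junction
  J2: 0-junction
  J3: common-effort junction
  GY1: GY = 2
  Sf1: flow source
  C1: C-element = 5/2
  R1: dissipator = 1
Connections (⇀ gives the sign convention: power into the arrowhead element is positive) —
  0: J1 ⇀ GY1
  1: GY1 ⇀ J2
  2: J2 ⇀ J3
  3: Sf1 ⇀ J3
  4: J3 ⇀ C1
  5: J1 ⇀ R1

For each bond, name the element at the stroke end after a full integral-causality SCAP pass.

#3 stroke at Sf1  (Sf1: flow source, stroke at near end)
#4 stroke at J3  (prefer integral on C1)
#2 stroke at J2  (common-e at J3 fixed by 4)
#1 stroke at GY1  (J2 effort already set via bond 2)
#0 stroke at GY1  (GY GY1: same side as bond 1)
#5 stroke at J1  (J1: last free bond brings effort in)

#0 stroke→GY1
#1 stroke→GY1
#2 stroke→J2
#3 stroke→Sf1
#4 stroke→J3
#5 stroke→J1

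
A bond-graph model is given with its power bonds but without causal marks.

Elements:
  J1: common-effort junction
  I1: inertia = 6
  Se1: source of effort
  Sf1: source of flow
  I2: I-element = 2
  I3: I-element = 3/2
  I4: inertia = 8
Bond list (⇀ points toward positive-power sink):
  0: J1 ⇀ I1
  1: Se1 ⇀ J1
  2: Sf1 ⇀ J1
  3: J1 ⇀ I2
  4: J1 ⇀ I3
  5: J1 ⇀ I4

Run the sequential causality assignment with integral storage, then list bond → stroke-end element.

bond 1 |J1  (Se1 fixes effort; stroke away)
bond 2 |Sf1  (Sf1 fixes flow; stroke at Sf1)
bond 0 |I1  (0-jn J1 has e-setter on 1)
bond 3 |I2  (J1 effort already set via bond 1)
bond 4 |I3  (J1: bond 1 brought effort, rest push out)
bond 5 |I4  (0-jn J1 has e-setter on 1)

#0 stroke→I1
#1 stroke→J1
#2 stroke→Sf1
#3 stroke→I2
#4 stroke→I3
#5 stroke→I4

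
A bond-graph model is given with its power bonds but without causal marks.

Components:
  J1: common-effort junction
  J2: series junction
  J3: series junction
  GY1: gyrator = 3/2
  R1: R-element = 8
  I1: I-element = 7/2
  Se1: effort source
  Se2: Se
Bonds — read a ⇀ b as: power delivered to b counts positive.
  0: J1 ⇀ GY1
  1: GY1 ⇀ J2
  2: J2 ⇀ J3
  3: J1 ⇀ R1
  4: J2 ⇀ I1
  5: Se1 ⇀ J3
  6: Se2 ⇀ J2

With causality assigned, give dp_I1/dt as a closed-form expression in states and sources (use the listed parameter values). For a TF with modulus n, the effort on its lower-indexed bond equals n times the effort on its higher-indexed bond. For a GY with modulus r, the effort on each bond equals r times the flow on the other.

dp_I1/dt = E_Se1 + E_Se2 - 9*p_I1/112

β5 stroke at J3  (Se1 (Se) sets effort on bond)
β6 stroke at J2  (Se2 (Se) sets effort on bond)
β2 stroke at J2  (only one flow-in slot at J3)
β4 stroke at I1  (I1 integral (f out))
β1 stroke at J2  (common-f at J2 fixed by 4)
β0 stroke at J1  (GY GY1: same side as bond 1)
β3 stroke at R1  (0-jn J1 has e-setter on 0)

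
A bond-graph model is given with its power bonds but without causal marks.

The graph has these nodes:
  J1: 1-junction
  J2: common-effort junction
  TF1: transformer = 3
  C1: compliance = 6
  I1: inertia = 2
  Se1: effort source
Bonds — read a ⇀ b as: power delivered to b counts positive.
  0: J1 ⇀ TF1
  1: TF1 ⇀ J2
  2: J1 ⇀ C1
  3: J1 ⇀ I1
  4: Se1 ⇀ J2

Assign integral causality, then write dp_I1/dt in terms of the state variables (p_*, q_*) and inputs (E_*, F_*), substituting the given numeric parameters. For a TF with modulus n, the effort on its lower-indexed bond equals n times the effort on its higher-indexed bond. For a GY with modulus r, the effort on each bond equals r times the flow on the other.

bond 4 |J2  (Se1 fixes effort; stroke away)
bond 1 |TF1  (J2 effort already set via bond 4)
bond 0 |J1  (TF1: transformer flips bond 1)
bond 2 |J1  (prefer integral on C1)
bond 3 |I1  (closing 1-jn rule on J1)

dp_I1/dt = -3*E_Se1 - q_C1/6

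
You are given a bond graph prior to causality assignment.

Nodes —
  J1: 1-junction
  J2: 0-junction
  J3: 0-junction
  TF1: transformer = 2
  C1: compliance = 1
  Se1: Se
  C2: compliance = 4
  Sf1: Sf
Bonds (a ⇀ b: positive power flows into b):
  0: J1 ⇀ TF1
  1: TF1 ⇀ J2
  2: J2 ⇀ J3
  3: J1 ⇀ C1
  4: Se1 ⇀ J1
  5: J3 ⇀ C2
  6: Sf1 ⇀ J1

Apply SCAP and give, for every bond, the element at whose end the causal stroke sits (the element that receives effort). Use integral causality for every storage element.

β0 →J1
β1 →TF1
β2 →J2
β3 →J1
β4 →J1
β5 →J3
β6 →Sf1

β4 |J1  (Se1 fixes effort; stroke away)
β6 |Sf1  (Sf1 fixes flow; stroke at Sf1)
β0 |J1  (common-f at J1 fixed by 6)
β3 |J1  (J1 flow already set via bond 6)
β1 |TF1  (TF1: transformer flips bond 0)
β2 |J2  (J2: last free bond brings effort in)
β5 |J3  (J3 needs exactly one e-in)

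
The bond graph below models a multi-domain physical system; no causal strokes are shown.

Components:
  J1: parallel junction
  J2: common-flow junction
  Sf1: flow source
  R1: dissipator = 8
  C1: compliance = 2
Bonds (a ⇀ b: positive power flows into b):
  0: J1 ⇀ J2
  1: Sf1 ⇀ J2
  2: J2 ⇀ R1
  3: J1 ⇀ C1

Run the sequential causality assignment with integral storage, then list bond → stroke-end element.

β1 |Sf1  (Sf1 fixes flow; stroke at Sf1)
β0 |J2  (J2 flow already set via bond 1)
β2 |J2  (J2 flow already set via bond 1)
β3 |J1  (J1: last free bond brings effort in)

β0 stroke at J2
β1 stroke at Sf1
β2 stroke at J2
β3 stroke at J1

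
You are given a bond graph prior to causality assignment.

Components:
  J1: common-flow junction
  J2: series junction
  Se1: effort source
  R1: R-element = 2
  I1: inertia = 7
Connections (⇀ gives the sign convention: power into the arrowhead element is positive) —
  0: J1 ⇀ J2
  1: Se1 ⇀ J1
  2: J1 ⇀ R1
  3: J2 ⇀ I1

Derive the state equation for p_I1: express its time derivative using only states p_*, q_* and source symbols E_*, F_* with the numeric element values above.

β1 →J1  (source Se1 imposes e)
β3 →I1  (I1 integral (f out))
β0 →J2  (common-f at J2 fixed by 3)
β2 →J1  (1-jn J1 has f-setter on 0)

dp_I1/dt = E_Se1 - 2*p_I1/7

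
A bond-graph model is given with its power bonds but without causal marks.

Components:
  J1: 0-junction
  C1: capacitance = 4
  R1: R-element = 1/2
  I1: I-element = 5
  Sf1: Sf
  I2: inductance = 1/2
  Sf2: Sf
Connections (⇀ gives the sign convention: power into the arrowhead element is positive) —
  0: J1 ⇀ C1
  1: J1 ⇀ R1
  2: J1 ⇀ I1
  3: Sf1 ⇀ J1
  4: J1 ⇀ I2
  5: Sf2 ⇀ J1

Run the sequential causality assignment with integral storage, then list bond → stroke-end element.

β3 |Sf1  (Sf1 (Sf) sets flow on bond)
β5 |Sf2  (Sf2: flow source, stroke at near end)
β0 |J1  (prefer integral on C1)
β1 |R1  (J1: bond 0 brought effort, rest push out)
β2 |I1  (common-e at J1 fixed by 0)
β4 |I2  (J1 effort already set via bond 0)

b0 →J1
b1 →R1
b2 →I1
b3 →Sf1
b4 →I2
b5 →Sf2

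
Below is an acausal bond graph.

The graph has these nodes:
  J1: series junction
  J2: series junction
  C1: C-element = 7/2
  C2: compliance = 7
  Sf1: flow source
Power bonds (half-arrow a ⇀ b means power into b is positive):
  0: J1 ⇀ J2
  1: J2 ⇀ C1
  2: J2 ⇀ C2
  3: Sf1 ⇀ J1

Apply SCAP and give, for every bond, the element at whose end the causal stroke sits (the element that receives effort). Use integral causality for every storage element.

β0 stroke at J1
β1 stroke at J2
β2 stroke at J2
β3 stroke at Sf1

b3 stroke→Sf1  (Sf1 (Sf) sets flow on bond)
b0 stroke→J1  (J1 flow already set via bond 3)
b1 stroke→J2  (common-f at J2 fixed by 0)
b2 stroke→J2  (J2 flow already set via bond 0)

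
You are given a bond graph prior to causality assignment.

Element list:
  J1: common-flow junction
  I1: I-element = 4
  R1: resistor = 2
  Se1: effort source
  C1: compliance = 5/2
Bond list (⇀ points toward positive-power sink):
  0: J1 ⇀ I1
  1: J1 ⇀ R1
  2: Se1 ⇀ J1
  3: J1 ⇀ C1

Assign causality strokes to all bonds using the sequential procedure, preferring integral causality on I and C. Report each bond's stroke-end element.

β2 |J1  (Se1: effort source, stroke at far end)
β0 |I1  (I1: I, integral causality)
β1 |J1  (1-jn J1 has f-setter on 0)
β3 |J1  (J1: bond 0 brought flow, rest push out)

#0 stroke at I1
#1 stroke at J1
#2 stroke at J1
#3 stroke at J1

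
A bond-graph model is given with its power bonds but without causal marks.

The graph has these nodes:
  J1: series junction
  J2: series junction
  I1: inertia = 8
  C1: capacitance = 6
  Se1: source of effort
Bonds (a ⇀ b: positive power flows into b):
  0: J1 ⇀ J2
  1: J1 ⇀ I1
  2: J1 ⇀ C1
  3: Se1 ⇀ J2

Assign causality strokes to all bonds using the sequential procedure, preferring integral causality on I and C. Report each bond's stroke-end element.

bond 3 |J2  (source Se1 imposes e)
bond 0 |J1  (J2 needs exactly one f-in)
bond 1 |I1  (I1 outputs flow p/I1)
bond 2 |J1  (J1 flow already set via bond 1)

#0 |J1
#1 |I1
#2 |J1
#3 |J2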